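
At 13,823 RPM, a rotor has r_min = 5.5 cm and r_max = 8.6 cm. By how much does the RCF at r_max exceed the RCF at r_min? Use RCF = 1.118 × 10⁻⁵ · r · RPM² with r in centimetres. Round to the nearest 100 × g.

ΔRCF ≈ 6600 ×g

RCF_max = 1.118 × 10⁻⁵ × 8.6 × (13823)² = 1.118 × 10⁻⁵ × 8.6 × 191,075,329 ≈ 18,371.5 × g
RCF_min = 1.118 × 10⁻⁵ × 5.5 × (13823)² = 1.118 × 10⁻⁵ × 5.5 × 191,075,329 ≈ 11,749.2 × g
ΔRCF = 18,371.5 − 11,749.2 = 6,622.3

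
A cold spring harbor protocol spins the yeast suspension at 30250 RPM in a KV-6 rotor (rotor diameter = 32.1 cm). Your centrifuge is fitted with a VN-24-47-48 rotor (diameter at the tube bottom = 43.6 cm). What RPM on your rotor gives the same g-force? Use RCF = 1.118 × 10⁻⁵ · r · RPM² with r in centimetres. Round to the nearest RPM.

25956 RPM

Original rotor: r = 32.1 / 2 = 16.05 cm
RCF_original = 1.118 × 10⁻⁵ × 16.05 × (30250)² = 1.118 × 10⁻⁵ × 16.05 × 915,062,500 ≈ 164,197.9 × g
Your rotor: r = 43.6 / 2 = 21.8 cm
164,197.9 = 1.118 × 10⁻⁵ × 21.8 × N²
N² = 164,197.9 / (24.3724 × 10⁻⁵) = 673,704,272
N ≈ √673,704,272 ≈ 25,955.8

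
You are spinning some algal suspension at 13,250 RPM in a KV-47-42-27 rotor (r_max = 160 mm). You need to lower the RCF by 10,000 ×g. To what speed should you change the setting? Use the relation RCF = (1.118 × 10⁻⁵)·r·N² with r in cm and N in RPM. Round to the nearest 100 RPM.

≈ 10900 RPM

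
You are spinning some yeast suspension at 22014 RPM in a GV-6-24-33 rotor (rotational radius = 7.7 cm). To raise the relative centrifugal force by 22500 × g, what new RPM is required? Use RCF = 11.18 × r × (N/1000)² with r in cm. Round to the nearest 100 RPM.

Current RCF = 11.18 × 7.7 × (22.014)² = 11.18 × 7.7 × 484.616196 ≈ 41,718.7 × g
Target RCF = 41,718.7 + 22,500 = 64,218.7 × g
(N/1000)² = 64,218.7 / 86.086 = 745.9831
N = 1000 × √745.9831 ≈ 27,312.7

≈ 27300 RPM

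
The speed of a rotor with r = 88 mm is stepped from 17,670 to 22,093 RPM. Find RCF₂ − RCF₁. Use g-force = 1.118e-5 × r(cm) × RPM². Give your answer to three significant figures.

r = 88 mm = 8.8 cm
RCF₁ = 1.118 × 10⁻⁵ × 8.8 × (17670)² = 1.118 × 10⁻⁵ × 8.8 × 312,228,900 ≈ 30,718.3 × g
RCF₂ = 1.118 × 10⁻⁵ × 8.8 × (22093)² = 1.118 × 10⁻⁵ × 8.8 × 488,100,649 ≈ 48,021.3 × g
Increase = 48,021.3 − 30,718.3 = 17,303

≈ 17300 × g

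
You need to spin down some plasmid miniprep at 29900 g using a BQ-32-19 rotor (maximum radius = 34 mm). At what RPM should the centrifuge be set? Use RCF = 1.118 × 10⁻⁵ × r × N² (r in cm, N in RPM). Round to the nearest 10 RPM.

N ≈ 28050 RPM

r = 34 mm = 3.4 cm
29,900 = 1.118 × 10⁻⁵ × 3.4 × N²
N² = 29,900 / (3.8012 × 10⁻⁵) = 786,593,707
N ≈ √786,593,707 ≈ 28,046.3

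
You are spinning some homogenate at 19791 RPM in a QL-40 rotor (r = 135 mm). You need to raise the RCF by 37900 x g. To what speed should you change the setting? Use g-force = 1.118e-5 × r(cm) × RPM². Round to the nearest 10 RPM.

N₂ ≈ 25350 RPM

r = 135 mm = 13.5 cm
Current RCF = 1.118 × 10⁻⁵ × 13.5 × (19791)² = 1.118 × 10⁻⁵ × 13.5 × 391,683,681 ≈ 59,116.8 × g
Target RCF = 59,116.8 + 37,900 = 97,016.8 × g
N² = 97,016.8 / (15.093 × 10⁻⁵) = 642,793,348
N ≈ √642,793,348 ≈ 25,353.4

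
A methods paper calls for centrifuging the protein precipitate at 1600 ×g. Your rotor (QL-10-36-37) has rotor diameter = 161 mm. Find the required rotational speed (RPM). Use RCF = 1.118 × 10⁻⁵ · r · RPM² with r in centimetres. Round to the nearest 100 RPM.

r = 161 mm / 2 = 80.5 mm = 8.05 cm
RCF = 1.118 × 10⁻⁵ × r × N²
1,600 = 1.118 × 10⁻⁵ × 8.05 × N²
N² = 1,600 / (8.9999 × 10⁻⁵) = 17,777,975
N ≈ √17,777,975 ≈ 4,216.4

4200 RPM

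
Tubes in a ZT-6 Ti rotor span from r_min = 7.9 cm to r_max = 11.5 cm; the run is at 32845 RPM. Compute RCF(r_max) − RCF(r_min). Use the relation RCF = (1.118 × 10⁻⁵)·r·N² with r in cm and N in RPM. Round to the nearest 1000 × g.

43000 g

ΔRCF = 1.118 × 10⁻⁵ × (r_max − r_min) × N² = 1.118 × 10⁻⁵ × 3.6 × 1,078,794,025 ≈ 43,419.3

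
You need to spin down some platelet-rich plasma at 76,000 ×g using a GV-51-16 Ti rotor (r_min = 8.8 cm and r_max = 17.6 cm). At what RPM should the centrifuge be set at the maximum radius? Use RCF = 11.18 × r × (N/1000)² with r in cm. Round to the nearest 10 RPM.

Use r_max = 17.6 cm.
76,000 = 11.18 × 17.6 × (N/1000)²
(N/1000)² = 76,000 / 196.768 = 386.2417
N = 1000 × √386.2417 ≈ 19,653.0

≈ 19650 RPM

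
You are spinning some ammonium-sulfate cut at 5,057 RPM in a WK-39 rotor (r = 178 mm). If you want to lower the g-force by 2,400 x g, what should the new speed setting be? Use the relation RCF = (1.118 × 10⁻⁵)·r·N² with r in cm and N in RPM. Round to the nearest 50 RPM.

≈ 3700 RPM

r = 178 mm = 17.8 cm
Current RCF = 1.118 × 10⁻⁵ × 17.8 × (5057)² = 1.118 × 10⁻⁵ × 17.8 × 25,573,249 ≈ 5,089.2 × g
Target RCF = 5,089.2 − 2,400 = 2,689.2 × g
N² = 2,689.2 / (19.9004 × 10⁻⁵) = 13,513,296
N ≈ √13,513,296 ≈ 3,676.0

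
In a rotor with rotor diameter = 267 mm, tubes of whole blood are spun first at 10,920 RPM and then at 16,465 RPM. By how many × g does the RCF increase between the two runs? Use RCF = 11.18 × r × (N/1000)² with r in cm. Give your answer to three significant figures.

r = 267 mm / 2 = 133.5 mm = 13.35 cm
RCF₁ = 11.18 × 13.35 × (10.92)² = 11.18 × 13.35 × 119.2464 ≈ 17,797.9 × g
RCF₂ = 11.18 × 13.35 × (16.465)² = 11.18 × 13.35 × 271.096225 ≈ 40,461.9 × g
Increase = 40,461.9 − 17,797.9 = 22,664

22700 × g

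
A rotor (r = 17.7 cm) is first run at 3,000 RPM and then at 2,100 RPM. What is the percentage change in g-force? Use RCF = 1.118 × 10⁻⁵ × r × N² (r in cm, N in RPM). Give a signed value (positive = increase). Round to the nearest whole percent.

RCF ∝ N², so the ratio is (2100/3000)² = (0.700000)² = 0.4900.
Change = 0.4900 − 1 = -0.5100 → -51.0%.

-51%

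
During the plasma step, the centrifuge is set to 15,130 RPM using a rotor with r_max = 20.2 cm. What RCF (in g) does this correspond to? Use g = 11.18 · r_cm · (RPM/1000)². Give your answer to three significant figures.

≈ 51700 g

RCF = 11.18 × 20.2 × (15.13)² = 11.18 × 20.2 × 228.9169 ≈ 51,697.7 × g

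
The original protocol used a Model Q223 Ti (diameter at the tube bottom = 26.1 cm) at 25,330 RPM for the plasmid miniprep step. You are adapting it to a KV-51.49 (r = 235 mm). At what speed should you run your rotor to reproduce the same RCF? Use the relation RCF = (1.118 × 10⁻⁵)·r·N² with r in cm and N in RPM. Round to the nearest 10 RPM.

Original rotor: r = 26.1 / 2 = 13.05 cm
RCF = 1.118 × 10⁻⁵ × r × N²
RCF_original = 1.118 × 10⁻⁵ × 13.05 × (25330)² = 1.118 × 10⁻⁵ × 13.05 × 641,608,900 ≈ 93,610.1 × g
Your rotor: r = 235 mm = 23.5 cm
93,610.1 = 1.118 × 10⁻⁵ × 23.5 × N²
N² = 93,610.1 / (26.273 × 10⁻⁵) = 356,297,720
N ≈ √356,297,720 ≈ 18,875.9

≈ 18880 RPM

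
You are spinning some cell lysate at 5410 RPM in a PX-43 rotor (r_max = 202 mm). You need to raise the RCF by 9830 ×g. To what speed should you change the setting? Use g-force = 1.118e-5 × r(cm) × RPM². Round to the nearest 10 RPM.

r = 202 mm = 20.2 cm
Current RCF = 1.118 × 10⁻⁵ × 20.2 × (5410)² = 1.118 × 10⁻⁵ × 20.2 × 29,268,100 ≈ 6,609.8 × g
Target RCF = 6,609.8 + 9,830 = 16,439.8 × g
N² = 16,439.8 / (22.5836 × 10⁻⁵) = 72,795,303
N ≈ √72,795,303 ≈ 8,532.0

N₂ ≈ 8530 RPM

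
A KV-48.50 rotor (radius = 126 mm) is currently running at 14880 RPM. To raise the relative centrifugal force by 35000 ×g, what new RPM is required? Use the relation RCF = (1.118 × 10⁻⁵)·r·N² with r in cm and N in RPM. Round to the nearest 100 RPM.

r = 126 mm = 12.6 cm
Current RCF = 1.118 × 10⁻⁵ × 12.6 × (14880)² = 1.118 × 10⁻⁵ × 12.6 × 221,414,400 ≈ 31,190.2 × g
Target RCF = 31,190.2 + 35,000 = 66,190.2 × g
N² = 66,190.2 / (14.0868 × 10⁻⁵) = 469,873,925
N ≈ √469,873,925 ≈ 21,676.6

≈ 21700 RPM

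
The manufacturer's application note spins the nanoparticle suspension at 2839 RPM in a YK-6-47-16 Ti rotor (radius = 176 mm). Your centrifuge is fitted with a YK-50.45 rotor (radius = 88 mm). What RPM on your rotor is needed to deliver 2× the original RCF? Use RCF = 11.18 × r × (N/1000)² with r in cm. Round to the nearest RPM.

5678 RPM

Original rotor: r = 176 mm = 17.6 cm
RCF_original = 11.18 × 17.6 × (2.839)² = 11.18 × 17.6 × 8.059921 ≈ 1,585.9 × g
Target RCF = 2 × 1,585.9 ≈ 3,171.8 × g
Your rotor: r = 88 mm = 8.8 cm
3,171.8 = 11.18 × 8.8 × (N/1000)²
(N/1000)² = 3,171.8 / 98.384 = 32.23898
N = 1000 × √32.23898 ≈ 5,677.9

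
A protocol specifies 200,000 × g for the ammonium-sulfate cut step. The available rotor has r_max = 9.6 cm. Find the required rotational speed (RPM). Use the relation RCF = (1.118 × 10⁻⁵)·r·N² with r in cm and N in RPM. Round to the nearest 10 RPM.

200,000 = 1.118 × 10⁻⁵ × 9.6 × N²
N² = 200,000 / (10.7328 × 10⁻⁵) = 1,863,446,631
N ≈ √1,863,446,631 ≈ 43,167.7

≈ 43170 RPM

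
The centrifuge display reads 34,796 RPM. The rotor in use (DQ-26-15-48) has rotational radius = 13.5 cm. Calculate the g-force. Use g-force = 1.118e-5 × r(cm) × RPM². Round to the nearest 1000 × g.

183000 × g

RCF = 1.118 × 10⁻⁵ × 13.5 × (34796)² = 1.118 × 10⁻⁵ × 13.5 × 1,210,761,616 ≈ 182,740.3 × g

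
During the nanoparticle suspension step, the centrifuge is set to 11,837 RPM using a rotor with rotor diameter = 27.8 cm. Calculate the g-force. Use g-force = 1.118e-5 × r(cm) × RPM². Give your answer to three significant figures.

r = 27.8 / 2 = 13.9 cm
RCF = 1.118 × 10⁻⁵ × 13.9 × (11837)² = 1.118 × 10⁻⁵ × 13.9 × 140,114,569 ≈ 21,774.1 × g

RCF ≈ 21800 ×g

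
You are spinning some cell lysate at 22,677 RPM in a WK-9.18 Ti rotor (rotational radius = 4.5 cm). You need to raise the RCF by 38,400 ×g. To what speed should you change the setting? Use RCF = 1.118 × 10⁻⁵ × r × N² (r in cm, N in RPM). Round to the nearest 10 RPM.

Current RCF = 1.118 × 10⁻⁵ × 4.5 × (22677)² = 1.118 × 10⁻⁵ × 4.5 × 514,246,329 ≈ 25,871.7 × g
Target RCF = 25,871.7 + 38,400 = 64,271.7 × g
N² = 64,271.7 / (5.031 × 10⁻⁵) = 1,277,513,417
N ≈ √1,277,513,417 ≈ 35,742.3

N₂ ≈ 35740 RPM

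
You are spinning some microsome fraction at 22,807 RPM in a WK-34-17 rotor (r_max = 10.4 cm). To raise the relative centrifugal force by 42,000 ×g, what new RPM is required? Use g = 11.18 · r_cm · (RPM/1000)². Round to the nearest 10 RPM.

≈ 29690 RPM

Current RCF = 11.18 × 10.4 × (22.807)² = 11.18 × 10.4 × 520.159249 ≈ 60,480 × g
Target RCF = 60,480 + 42,000 = 102,480 × g
(N/1000)² = 102,480 / 116.272 = 881.3816
N = 1000 × √881.3816 ≈ 29,688.1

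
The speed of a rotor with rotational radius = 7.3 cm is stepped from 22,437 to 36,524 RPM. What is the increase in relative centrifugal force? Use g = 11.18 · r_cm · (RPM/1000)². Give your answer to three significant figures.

≈ 67800 ×g

RCF₁ = 11.18 × 7.3 × (22.437)² = 11.18 × 7.3 × 503.418969 ≈ 41,086 × g
RCF₂ = 11.18 × 7.3 × (36.524)² = 11.18 × 7.3 × 1,334.002576 ≈ 108,873.3 × g
Increase = 108,873.3 − 41,086 = 67,787.3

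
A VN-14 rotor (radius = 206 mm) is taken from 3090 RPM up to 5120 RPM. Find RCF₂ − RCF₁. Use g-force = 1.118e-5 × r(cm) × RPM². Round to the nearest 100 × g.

3800 ×g

r = 206 mm = 20.6 cm
RCF₁ = 1.118 × 10⁻⁵ × 20.6 × (3090)² = 1.118 × 10⁻⁵ × 20.6 × 9,548,100 ≈ 2,199 × g
RCF₂ = 1.118 × 10⁻⁵ × 20.6 × (5120)² = 1.118 × 10⁻⁵ × 20.6 × 26,214,400 ≈ 6,037.4 × g
Increase = 6,037.4 − 2,199 = 3,838.4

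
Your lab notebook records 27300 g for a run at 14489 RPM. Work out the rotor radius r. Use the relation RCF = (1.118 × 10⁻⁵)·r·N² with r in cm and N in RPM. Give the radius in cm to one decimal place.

≈ 11.6 cm

RCF = 1.118 × 10⁻⁵ × r × N²
27300 = 1.118 × 10⁻⁵ × r × (14489)²
r = 27300 / (1.118 × 10⁻⁵ × 209,931,121) = 27300 / 2347.03 ≈ 11.632 cm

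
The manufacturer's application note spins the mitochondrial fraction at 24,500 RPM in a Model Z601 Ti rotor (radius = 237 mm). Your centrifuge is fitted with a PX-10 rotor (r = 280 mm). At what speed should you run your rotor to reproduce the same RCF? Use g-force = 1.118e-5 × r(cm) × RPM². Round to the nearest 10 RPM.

Original rotor: r = 237 mm = 23.7 cm
RCF_original = 1.118 × 10⁻⁵ × 23.7 × (24500)² = 1.118 × 10⁻⁵ × 23.7 × 600,250,000 ≈ 159,045.8 × g
Your rotor: r = 280 mm = 28.0 cm
159,045.8 = 1.118 × 10⁻⁵ × 28 × N²
N² = 159,045.8 / (31.304 × 10⁻⁵) = 508,068,617
N ≈ √508,068,617 ≈ 22,540.4

≈ 22540 RPM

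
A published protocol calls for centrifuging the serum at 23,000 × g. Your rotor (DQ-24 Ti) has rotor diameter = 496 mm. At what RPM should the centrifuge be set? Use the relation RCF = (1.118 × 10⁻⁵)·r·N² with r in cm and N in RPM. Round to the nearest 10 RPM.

r = 496 mm / 2 = 248 mm = 24.8 cm
23,000 = 1.118 × 10⁻⁵ × 24.8 × N²
N² = 23,000 / (27.7264 × 10⁻⁵) = 82,953,431
N ≈ √82,953,431 ≈ 9,107.9

N ≈ 9110 RPM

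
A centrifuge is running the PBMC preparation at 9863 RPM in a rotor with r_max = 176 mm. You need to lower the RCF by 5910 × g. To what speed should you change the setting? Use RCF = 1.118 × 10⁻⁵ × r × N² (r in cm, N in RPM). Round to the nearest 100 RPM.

r = 176 mm = 17.6 cm
Current RCF = 1.118 × 10⁻⁵ × 17.6 × (9863)² = 1.118 × 10⁻⁵ × 17.6 × 97,278,769 ≈ 19,141.3 × g
Target RCF = 19,141.3 − 5,910 = 13,231.3 × g
N² = 13,231.3 / (19.6768 × 10⁻⁵) = 67,243,149
N ≈ √67,243,149 ≈ 8,200.2

N₂ ≈ 8200 RPM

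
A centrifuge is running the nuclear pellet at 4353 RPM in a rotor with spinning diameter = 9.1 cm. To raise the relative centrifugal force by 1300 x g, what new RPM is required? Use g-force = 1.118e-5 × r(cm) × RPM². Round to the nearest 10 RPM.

≈ 6670 RPM

r = 9.1 / 2 = 4.55 cm
Current RCF = 1.118 × 10⁻⁵ × 4.55 × (4353)² = 1.118 × 10⁻⁵ × 4.55 × 18,948,609 ≈ 963.9 × g
Target RCF = 963.9 + 1,300 = 2,263.9 × g
N² = 2,263.9 / (5.0869 × 10⁻⁵) = 44,504,512
N ≈ √44,504,512 ≈ 6,671.2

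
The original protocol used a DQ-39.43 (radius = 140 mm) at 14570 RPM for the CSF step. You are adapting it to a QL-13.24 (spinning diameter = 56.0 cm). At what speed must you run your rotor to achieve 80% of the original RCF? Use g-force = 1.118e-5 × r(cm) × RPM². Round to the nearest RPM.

≈ 9215 RPM

Original rotor: r = 140 mm = 14.0 cm
RCF_original = 1.118 × 10⁻⁵ × 14 × (14570)² = 1.118 × 10⁻⁵ × 14 × 212,284,900 ≈ 33,226.8 × g
Target RCF = 0.8 × 33,226.8 ≈ 26,581.4 × g
Your rotor: r = 56.0 / 2 = 28 cm
26,581.4 = 1.118 × 10⁻⁵ × 28 × N²
N² = 26,581.4 / (31.304 × 10⁻⁵) = 84,913,749
N ≈ √84,913,749 ≈ 9,214.9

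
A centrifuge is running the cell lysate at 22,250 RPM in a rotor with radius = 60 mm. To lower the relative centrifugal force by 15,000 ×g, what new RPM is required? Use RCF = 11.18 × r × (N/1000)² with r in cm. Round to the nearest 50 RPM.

r = 60 mm = 6.0 cm
Current RCF = 11.18 × 6 × (22.25)² = 11.18 × 6 × 495.0625 ≈ 33,208.8 × g
Target RCF = 33,208.8 − 15,000 = 18,208.8 × g
(N/1000)² = 18,208.8 / 67.08 = 271.449
N = 1000 × √271.449 ≈ 16,475.7

≈ 16500 RPM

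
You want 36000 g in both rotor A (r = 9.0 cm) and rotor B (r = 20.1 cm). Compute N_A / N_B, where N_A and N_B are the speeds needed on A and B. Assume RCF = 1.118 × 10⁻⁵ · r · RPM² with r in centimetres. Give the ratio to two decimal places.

1.49

At fixed RCF, N ∝ 1/√r, so N_A/N_B = √(r_B/r_A) = √(20.1/9.0) = √2.233333 = 1.4944.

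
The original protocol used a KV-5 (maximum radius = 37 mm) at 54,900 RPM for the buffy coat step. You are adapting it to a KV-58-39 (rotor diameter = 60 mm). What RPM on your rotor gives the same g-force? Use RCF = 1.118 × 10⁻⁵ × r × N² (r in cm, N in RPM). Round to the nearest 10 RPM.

60970 RPM

Original rotor: r = 37 mm = 3.7 cm
RCF_original = 1.118 × 10⁻⁵ × 3.7 × (54900)² = 1.118 × 10⁻⁵ × 3.7 × 3,014,010,000 ≈ 124,677.5 × g
Your rotor: r = 60 mm / 2 = 30 mm = 3 cm
124,677.5 = 1.118 × 10⁻⁵ × 3 × N²
N² = 124,677.5 / (3.354 × 10⁻⁵) = 3,717,277,877
N ≈ √3,717,277,877 ≈ 60,969.5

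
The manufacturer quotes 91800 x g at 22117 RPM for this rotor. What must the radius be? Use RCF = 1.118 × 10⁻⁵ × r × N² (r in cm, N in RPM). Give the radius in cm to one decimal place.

RCF = 1.118 × 10⁻⁵ × r × N²
91800 = 1.118 × 10⁻⁵ × r × (22117)²
r = 91800 / (1.118 × 10⁻⁵ × 489,161,689) = 91800 / 5468.828 ≈ 16.786 cm

16.8 cm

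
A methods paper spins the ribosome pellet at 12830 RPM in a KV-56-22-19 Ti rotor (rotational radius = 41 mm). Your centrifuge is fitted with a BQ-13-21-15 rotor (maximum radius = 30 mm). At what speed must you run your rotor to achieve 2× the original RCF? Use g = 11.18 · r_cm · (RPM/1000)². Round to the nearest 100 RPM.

21200 RPM

Original rotor: r = 41 mm = 4.1 cm
RCF_original = 11.18 × 4.1 × (12.83)² = 11.18 × 4.1 × 164.6089 ≈ 7,545.3 × g
Target RCF = 2 × 7,545.3 ≈ 15,090.6 × g
Your rotor: r = 30 mm = 3.0 cm
15,090.6 = 11.18 × 3 × (N/1000)²
(N/1000)² = 15,090.6 / 33.54 = 449.9284
N = 1000 × √449.9284 ≈ 21,211.5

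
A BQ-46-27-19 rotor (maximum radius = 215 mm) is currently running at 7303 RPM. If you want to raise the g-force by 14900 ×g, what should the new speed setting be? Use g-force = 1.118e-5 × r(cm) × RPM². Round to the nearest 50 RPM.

r = 215 mm = 21.5 cm
Current RCF = 1.118 × 10⁻⁵ × 21.5 × (7303)² = 1.118 × 10⁻⁵ × 21.5 × 53,333,809 ≈ 12,819.8 × g
Target RCF = 12,819.8 + 14,900 = 27,719.8 × g
N² = 27,719.8 / (24.037 × 10⁻⁵) = 115,321,380
N ≈ √115,321,380 ≈ 10,738.8

N₂ ≈ 10750 RPM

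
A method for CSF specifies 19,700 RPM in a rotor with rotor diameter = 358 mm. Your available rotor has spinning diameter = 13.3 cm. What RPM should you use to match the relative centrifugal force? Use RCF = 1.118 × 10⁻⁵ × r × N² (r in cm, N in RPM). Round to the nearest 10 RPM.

32320 RPM

Original rotor: r = 358 mm / 2 = 179 mm = 17.9 cm
RCF_original = 1.118 × 10⁻⁵ × 17.9 × (19700)² = 1.118 × 10⁻⁵ × 17.9 × 388,090,000 ≈ 77,665.3 × g
Your rotor: r = 13.3 / 2 = 6.65 cm
77,665.3 = 1.118 × 10⁻⁵ × 6.65 × N²
N² = 77,665.3 / (7.4347 × 10⁻⁵) = 1,044,632,601
N ≈ √1,044,632,601 ≈ 32,320.8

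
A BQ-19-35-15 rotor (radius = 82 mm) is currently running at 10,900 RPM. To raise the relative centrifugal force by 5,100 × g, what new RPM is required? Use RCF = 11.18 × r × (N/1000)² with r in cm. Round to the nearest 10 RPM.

r = 82 mm = 8.2 cm
Current RCF = 11.18 × 8.2 × (10.9)² = 11.18 × 8.2 × 118.81 ≈ 10,892 × g
Target RCF = 10,892 + 5,100 = 15,992 × g
(N/1000)² = 15,992 / 91.676 = 174.4404
N = 1000 × √174.4404 ≈ 13,207.6

N₂ ≈ 13210 RPM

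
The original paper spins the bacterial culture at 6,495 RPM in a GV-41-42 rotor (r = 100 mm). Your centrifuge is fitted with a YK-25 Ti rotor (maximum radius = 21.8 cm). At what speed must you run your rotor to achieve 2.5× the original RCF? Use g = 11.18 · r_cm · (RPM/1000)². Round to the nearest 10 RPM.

6960 RPM

Original rotor: r = 100 mm = 10.0 cm
RCF = 11.18 × r × (N/1000)²
RCF_original = 11.18 × 10 × (6.495)² = 11.18 × 10 × 42.185025 ≈ 4,716.3 × g
Target RCF = 2.5 × 4,716.3 ≈ 11,790.8 × g
11,790.8 = 11.18 × 21.8 × (N/1000)²
(N/1000)² = 11,790.8 / 243.724 = 48.37767
N = 1000 × √48.37767 ≈ 6,955.4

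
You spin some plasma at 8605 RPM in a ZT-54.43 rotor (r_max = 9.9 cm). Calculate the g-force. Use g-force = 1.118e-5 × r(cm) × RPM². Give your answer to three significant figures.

8200 x g

RCF = 1.118 × 10⁻⁵ × 9.9 × (8605)² = 1.118 × 10⁻⁵ × 9.9 × 74,046,025 ≈ 8,195.6 × g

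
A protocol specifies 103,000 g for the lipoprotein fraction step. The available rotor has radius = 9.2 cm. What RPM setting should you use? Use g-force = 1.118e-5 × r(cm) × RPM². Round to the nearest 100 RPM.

103,000 = 1.118 × 10⁻⁵ × 9.2 × N²
N² = 103,000 / (10.2856 × 10⁻⁵) = 1,001,400,016
N ≈ √1,001,400,016 ≈ 31,644.9

31600 RPM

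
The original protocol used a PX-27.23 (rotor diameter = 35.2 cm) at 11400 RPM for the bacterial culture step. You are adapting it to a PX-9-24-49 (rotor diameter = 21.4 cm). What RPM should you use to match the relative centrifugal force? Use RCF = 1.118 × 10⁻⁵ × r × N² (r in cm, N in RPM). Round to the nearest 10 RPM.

≈ 14620 RPM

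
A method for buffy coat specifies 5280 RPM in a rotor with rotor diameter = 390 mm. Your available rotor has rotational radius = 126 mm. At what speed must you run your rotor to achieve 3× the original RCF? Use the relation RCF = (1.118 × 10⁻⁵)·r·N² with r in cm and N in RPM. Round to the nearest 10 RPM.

11380 RPM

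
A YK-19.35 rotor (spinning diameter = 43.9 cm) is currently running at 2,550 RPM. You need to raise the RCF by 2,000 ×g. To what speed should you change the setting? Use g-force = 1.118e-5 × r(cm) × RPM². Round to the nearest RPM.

N₂ ≈ 3828 RPM

r = 43.9 / 2 = 21.95 cm
Current RCF = 1.118 × 10⁻⁵ × 21.95 × (2550)² = 1.118 × 10⁻⁵ × 21.95 × 6,502,500 ≈ 1,595.7 × g
Target RCF = 1,595.7 + 2,000 = 3,595.7 × g
N² = 3,595.7 / (24.5401 × 10⁻⁵) = 14,652,345
N ≈ √14,652,345 ≈ 3,827.8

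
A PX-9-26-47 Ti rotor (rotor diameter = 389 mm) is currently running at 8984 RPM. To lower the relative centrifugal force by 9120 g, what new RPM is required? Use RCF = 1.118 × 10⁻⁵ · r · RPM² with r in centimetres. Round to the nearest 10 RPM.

r = 389 mm / 2 = 194.5 mm = 19.45 cm
Current RCF = 1.118 × 10⁻⁵ × 19.45 × (8984)² = 1.118 × 10⁻⁵ × 19.45 × 80,712,256 ≈ 17,551 × g
Target RCF = 17,551 − 9,120 = 8,431 × g
N² = 8,431 / (21.7451 × 10⁻⁵) = 38,771,953
N ≈ √38,771,953 ≈ 6,226.7

≈ 6230 RPM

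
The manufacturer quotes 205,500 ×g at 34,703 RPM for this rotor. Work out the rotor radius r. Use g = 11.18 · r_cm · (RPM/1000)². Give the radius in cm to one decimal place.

≈ 15.3 cm

205500 = 11.18 × r × (34.703)²
r = 205500 / (11.18 × 1204.298209) = 205500 / 13464.05 ≈ 15.263 cm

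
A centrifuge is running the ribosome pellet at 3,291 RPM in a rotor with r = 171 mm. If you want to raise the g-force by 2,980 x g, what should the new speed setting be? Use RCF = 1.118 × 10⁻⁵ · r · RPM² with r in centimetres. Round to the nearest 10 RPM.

N₂ ≈ 5140 RPM

r = 171 mm = 17.1 cm
Current RCF = 1.118 × 10⁻⁵ × 17.1 × (3291)² = 1.118 × 10⁻⁵ × 17.1 × 10,830,681 ≈ 2,070.6 × g
Target RCF = 2,070.6 + 2,980 = 5,050.6 × g
N² = 5,050.6 / (19.1178 × 10⁻⁵) = 26,418,312
N ≈ √26,418,312 ≈ 5,139.9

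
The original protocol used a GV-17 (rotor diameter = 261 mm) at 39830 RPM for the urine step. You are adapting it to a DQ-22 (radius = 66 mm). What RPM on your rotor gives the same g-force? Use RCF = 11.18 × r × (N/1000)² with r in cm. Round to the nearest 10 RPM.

56010 RPM

Original rotor: r = 261 mm / 2 = 130.5 mm = 13.05 cm
RCF_original = 11.18 × 13.05 × (39.83)² = 11.18 × 13.05 × 1,586.4289 ≈ 231,458.4 × g
Your rotor: r = 66 mm = 6.6 cm
231,458.4 = 11.18 × 6.6 × (N/1000)²
(N/1000)² = 231,458.4 / 73.788 = 3136.803
N = 1000 × √3136.803 ≈ 56,007.2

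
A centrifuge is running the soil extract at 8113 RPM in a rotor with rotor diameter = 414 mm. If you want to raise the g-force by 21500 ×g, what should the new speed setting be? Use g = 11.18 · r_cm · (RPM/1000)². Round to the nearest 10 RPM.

r = 414 mm / 2 = 207 mm = 20.7 cm
Current RCF = 11.18 × 20.7 × (8.113)² = 11.18 × 20.7 × 65.820769 ≈ 15,232.6 × g
Target RCF = 15,232.6 + 21,500 = 36,732.6 × g
(N/1000)² = 36,732.6 / 231.426 = 158.7229
N = 1000 × √158.7229 ≈ 12,598.5

≈ 12600 RPM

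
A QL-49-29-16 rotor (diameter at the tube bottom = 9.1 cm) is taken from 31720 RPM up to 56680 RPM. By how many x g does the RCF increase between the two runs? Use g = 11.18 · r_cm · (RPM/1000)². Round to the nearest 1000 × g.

112000 x g

r = 9.1 / 2 = 4.55 cm
RCF₁ = 11.18 × 4.55 × (31.72)² = 11.18 × 4.55 × 1,006.1584 ≈ 51,182.3 × g
RCF₂ = 11.18 × 4.55 × (56.68)² = 11.18 × 4.55 × 3,212.6224 ≈ 163,422.9 × g
Increase = 163,422.9 − 51,182.3 = 112,240.6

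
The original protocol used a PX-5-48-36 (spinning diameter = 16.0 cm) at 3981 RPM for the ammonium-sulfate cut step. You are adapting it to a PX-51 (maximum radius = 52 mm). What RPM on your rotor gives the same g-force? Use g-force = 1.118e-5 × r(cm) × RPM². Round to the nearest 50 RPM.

Original rotor: r = 16.0 / 2 = 8 cm
RCF_original = 1.118 × 10⁻⁵ × 8 × (3981)² = 1.118 × 10⁻⁵ × 8 × 15,848,361 ≈ 1,417.5 × g
Your rotor: r = 52 mm = 5.2 cm
1,417.5 = 1.118 × 10⁻⁵ × 5.2 × N²
N² = 1,417.5 / (5.8136 × 10⁻⁵) = 24,382,482
N ≈ √24,382,482 ≈ 4,937.9

≈ 4950 RPM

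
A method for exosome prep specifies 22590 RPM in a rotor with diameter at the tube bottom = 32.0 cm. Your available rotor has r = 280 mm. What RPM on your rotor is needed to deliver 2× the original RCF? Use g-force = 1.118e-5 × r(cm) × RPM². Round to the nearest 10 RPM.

Original rotor: r = 32.0 / 2 = 16 cm
RCF = 1.118 × 10⁻⁵ × r × N²
RCF_original = 1.118 × 10⁻⁵ × 16 × (22590)² = 1.118 × 10⁻⁵ × 16 × 510,308,100 ≈ 91,283.9 × g
Target RCF = 2 × 91,283.9 ≈ 182,567.8 × g
Your rotor: r = 280 mm = 28.0 cm
182,567.8 = 1.118 × 10⁻⁵ × 28 × N²
N² = 182,567.8 / (31.304 × 10⁻⁵) = 583,209,175
N ≈ √583,209,175 ≈ 24,149.7

≈ 24150 RPM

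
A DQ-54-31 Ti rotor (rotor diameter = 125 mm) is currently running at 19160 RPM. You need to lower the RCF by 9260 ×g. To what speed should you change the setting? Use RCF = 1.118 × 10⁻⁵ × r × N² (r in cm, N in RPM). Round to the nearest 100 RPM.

≈ 15300 RPM

r = 125 mm / 2 = 62.5 mm = 6.25 cm
Current RCF = 1.118 × 10⁻⁵ × 6.25 × (19160)² = 1.118 × 10⁻⁵ × 6.25 × 367,105,600 ≈ 25,651.5 × g
Target RCF = 25,651.5 − 9,260 = 16,391.5 × g
N² = 16,391.5 / (6.9875 × 10⁻⁵) = 234,583,184
N ≈ √234,583,184 ≈ 15,316.1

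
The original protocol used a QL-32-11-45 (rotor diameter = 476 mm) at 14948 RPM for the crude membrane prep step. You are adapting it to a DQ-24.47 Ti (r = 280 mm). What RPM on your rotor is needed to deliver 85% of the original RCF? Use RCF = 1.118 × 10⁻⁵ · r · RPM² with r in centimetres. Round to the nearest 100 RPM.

Original rotor: r = 476 mm / 2 = 238 mm = 23.8 cm
RCF_original = 1.118 × 10⁻⁵ × 23.8 × (14948)² = 1.118 × 10⁻⁵ × 23.8 × 223,442,704 ≈ 59,454.5 × g
Target RCF = 0.85 × 59,454.5 ≈ 50,536.3 × g
Your rotor: r = 280 mm = 28.0 cm
50,536.3 = 1.118 × 10⁻⁵ × 28 × N²
N² = 50,536.3 / (31.304 × 10⁻⁵) = 161,437,197
N ≈ √161,437,197 ≈ 12,705.8

≈ 12700 RPM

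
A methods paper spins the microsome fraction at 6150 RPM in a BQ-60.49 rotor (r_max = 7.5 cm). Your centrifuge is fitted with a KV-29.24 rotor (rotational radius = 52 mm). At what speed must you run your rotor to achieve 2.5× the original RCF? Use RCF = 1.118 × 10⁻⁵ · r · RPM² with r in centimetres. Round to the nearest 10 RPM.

≈ 11680 RPM

RCF = 1.118 × 10⁻⁵ × r × N²
RCF_original = 1.118 × 10⁻⁵ × 7.5 × (6150)² = 1.118 × 10⁻⁵ × 7.5 × 37,822,500 ≈ 3,171.4 × g
Target RCF = 2.5 × 3,171.4 ≈ 7,928.5 × g
Your rotor: r = 52 mm = 5.2 cm
7,928.5 = 1.118 × 10⁻⁵ × 5.2 × N²
N² = 7,928.5 / (5.8136 × 10⁻⁵) = 136,378,492
N ≈ √136,378,492 ≈ 11,678.1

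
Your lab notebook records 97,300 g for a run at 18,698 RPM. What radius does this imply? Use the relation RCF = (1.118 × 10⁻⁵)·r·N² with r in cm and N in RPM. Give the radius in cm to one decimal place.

24.9 cm

97300 = 1.118 × 10⁻⁵ × r × (18698)²
r = 97300 / (1.118 × 10⁻⁵ × 349,615,204) = 97300 / 3908.698 ≈ 24.893 cm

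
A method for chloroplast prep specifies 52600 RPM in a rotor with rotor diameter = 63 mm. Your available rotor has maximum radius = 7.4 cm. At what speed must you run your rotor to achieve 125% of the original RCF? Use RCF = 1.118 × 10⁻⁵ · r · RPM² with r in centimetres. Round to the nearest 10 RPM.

Original rotor: r = 63 mm / 2 = 31.5 mm = 3.15 cm
RCF_original = 1.118 × 10⁻⁵ × 3.15 × (52600)² = 1.118 × 10⁻⁵ × 3.15 × 2,766,760,000 ≈ 97,437 × g
Target RCF = 1.25 × 97,437 ≈ 121,796.2 × g
121,796.2 = 1.118 × 10⁻⁵ × 7.4 × N²
N² = 121,796.2 / (8.2732 × 10⁻⁵) = 1,472,177,634
N ≈ √1,472,177,634 ≈ 38,369.0

38370 RPM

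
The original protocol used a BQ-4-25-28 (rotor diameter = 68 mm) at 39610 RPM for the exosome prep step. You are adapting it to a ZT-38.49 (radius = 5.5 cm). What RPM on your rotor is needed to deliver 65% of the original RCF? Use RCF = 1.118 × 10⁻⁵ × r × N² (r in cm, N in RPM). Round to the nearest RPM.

Original rotor: r = 68 mm / 2 = 34 mm = 3.4 cm
RCF = 1.118 × 10⁻⁵ × r × N²
RCF_original = 1.118 × 10⁻⁵ × 3.4 × (39610)² = 1.118 × 10⁻⁵ × 3.4 × 1,568,952,100 ≈ 59,639 × g
Target RCF = 0.65 × 59,639 ≈ 38,765.3 × g
38,765.3 = 1.118 × 10⁻⁵ × 5.5 × N²
N² = 38,765.3 / (6.149 × 10⁻⁵) = 630,432,591
N ≈ √630,432,591 ≈ 25,108.4

25108 RPM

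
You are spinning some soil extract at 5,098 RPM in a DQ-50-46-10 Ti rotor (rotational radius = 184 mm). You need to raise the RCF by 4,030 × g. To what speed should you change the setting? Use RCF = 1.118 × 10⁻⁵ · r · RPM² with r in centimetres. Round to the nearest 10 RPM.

N₂ ≈ 6750 RPM

r = 184 mm = 18.4 cm
Current RCF = 1.118 × 10⁻⁵ × 18.4 × (5098)² = 1.118 × 10⁻⁵ × 18.4 × 25,989,604 ≈ 5,346.4 × g
Target RCF = 5,346.4 + 4,030 = 9,376.4 × g
N² = 9,376.4 / (20.5712 × 10⁻⁵) = 45,580,229
N ≈ √45,580,229 ≈ 6,751.3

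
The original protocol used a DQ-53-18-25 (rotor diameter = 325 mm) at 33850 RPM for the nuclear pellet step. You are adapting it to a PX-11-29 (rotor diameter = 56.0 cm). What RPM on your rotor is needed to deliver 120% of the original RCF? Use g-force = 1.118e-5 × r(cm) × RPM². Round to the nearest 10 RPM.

≈ 28250 RPM

Original rotor: r = 325 mm / 2 = 162.5 mm = 16.25 cm
RCF_original = 1.118 × 10⁻⁵ × 16.25 × (33850)² = 1.118 × 10⁻⁵ × 16.25 × 1,145,822,500 ≈ 208,167.3 × g
Target RCF = 1.2 × 208,167.3 ≈ 249,800.8 × g
Your rotor: r = 56.0 / 2 = 28 cm
249,800.8 = 1.118 × 10⁻⁵ × 28 × N²
N² = 249,800.8 / (31.304 × 10⁻⁵) = 797,983,644
N ≈ √797,983,644 ≈ 28,248.6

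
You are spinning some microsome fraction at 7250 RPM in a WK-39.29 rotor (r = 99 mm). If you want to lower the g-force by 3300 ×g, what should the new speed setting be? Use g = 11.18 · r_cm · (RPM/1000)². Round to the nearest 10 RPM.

N₂ ≈ 4770 RPM

r = 99 mm = 9.9 cm
Current RCF = 11.18 × 9.9 × (7.25)² = 11.18 × 9.9 × 52.5625 ≈ 5,817.7 × g
Target RCF = 5,817.7 − 3,300 = 2,517.7 × g
(N/1000)² = 2,517.7 / 110.682 = 22.74715
N = 1000 × √22.74715 ≈ 4,769.4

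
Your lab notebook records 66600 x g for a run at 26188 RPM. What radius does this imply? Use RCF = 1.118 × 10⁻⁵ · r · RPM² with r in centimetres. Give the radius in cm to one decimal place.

66600 = 1.118 × 10⁻⁵ × r × (26188)²
r = 66600 / (1.118 × 10⁻⁵ × 685,811,344) = 66600 / 7667.371 ≈ 8.686 cm

≈ 8.7 cm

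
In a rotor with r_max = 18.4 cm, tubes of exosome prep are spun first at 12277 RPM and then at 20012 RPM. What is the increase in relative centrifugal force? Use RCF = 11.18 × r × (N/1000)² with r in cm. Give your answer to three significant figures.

RCF₁ = 11.18 × 18.4 × (12.277)² = 11.18 × 18.4 × 150.724729 ≈ 31,005.9 × g
RCF₂ = 11.18 × 18.4 × (20.012)² = 11.18 × 18.4 × 400.480144 ≈ 82,383.6 × g
Increase = 82,383.6 − 31,005.9 = 51,377.7

51400 g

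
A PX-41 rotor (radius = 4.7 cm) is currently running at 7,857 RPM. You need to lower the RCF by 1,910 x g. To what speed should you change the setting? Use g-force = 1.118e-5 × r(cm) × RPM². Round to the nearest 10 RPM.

≈ 5040 RPM

Current RCF = 1.118 × 10⁻⁵ × 4.7 × (7857)² = 1.118 × 10⁻⁵ × 4.7 × 61,732,449 ≈ 3,243.8 × g
Target RCF = 3,243.8 − 1,910 = 1,333.8 × g
N² = 1,333.8 / (5.2546 × 10⁻⁵) = 25,383,474
N ≈ √25,383,474 ≈ 5,038.2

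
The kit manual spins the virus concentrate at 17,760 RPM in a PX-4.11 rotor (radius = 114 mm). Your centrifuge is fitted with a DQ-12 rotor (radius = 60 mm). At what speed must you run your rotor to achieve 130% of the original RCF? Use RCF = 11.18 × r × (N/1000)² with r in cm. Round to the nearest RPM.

27912 RPM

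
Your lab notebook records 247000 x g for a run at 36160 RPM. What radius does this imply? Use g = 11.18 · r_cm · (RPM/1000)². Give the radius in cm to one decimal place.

247000 = 11.18 × r × (36.16)²
r = 247000 / (11.18 × 1307.5456) = 247000 / 14618.36 ≈ 16.897 cm

r ≈ 16.9 cm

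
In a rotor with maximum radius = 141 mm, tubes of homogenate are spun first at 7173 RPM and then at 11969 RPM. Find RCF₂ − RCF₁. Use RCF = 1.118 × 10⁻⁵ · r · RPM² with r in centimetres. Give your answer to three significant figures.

≈ 14500 g

r = 141 mm = 14.1 cm
RCF₁ = 1.118 × 10⁻⁵ × 14.1 × (7173)² = 1.118 × 10⁻⁵ × 14.1 × 51,451,929 ≈ 8,110.8 × g
RCF₂ = 1.118 × 10⁻⁵ × 14.1 × (11969)² = 1.118 × 10⁻⁵ × 14.1 × 143,256,961 ≈ 22,582.7 × g
Increase = 22,582.7 − 8,110.8 = 14,471.9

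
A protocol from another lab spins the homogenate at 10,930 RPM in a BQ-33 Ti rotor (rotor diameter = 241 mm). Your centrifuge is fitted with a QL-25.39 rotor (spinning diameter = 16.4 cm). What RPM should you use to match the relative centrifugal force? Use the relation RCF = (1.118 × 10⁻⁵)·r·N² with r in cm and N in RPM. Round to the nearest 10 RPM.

≈ 13250 RPM

Original rotor: r = 241 mm / 2 = 120.5 mm = 12.05 cm
RCF = 1.118 × 10⁻⁵ × r × N²
RCF_original = 1.118 × 10⁻⁵ × 12.05 × (10930)² = 1.118 × 10⁻⁵ × 12.05 × 119,464,900 ≈ 16,094.2 × g
Your rotor: r = 16.4 / 2 = 8.2 cm
16,094.2 = 1.118 × 10⁻⁵ × 8.2 × N²
N² = 16,094.2 / (9.1676 × 10⁻⁵) = 175,555,216
N ≈ √175,555,216 ≈ 13,249.7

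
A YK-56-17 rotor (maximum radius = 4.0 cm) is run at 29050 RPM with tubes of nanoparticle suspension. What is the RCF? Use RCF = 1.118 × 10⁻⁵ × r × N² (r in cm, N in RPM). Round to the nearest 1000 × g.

38000 x g

RCF = 1.118 × 10⁻⁵ × 4 × (29050)² = 1.118 × 10⁻⁵ × 4 × 843,902,500 ≈ 37,739.3 × g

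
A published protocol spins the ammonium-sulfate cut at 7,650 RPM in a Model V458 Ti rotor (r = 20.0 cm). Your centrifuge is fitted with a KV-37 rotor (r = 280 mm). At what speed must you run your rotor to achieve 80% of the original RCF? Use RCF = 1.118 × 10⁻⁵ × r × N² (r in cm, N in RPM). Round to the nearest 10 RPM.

RCF_original = 1.118 × 10⁻⁵ × 20 × (7650)² = 1.118 × 10⁻⁵ × 20 × 58,522,500 ≈ 13,085.6 × g
Target RCF = 0.8 × 13,085.6 ≈ 10,468.5 × g
Your rotor: r = 280 mm = 28.0 cm
10,468.5 = 1.118 × 10⁻⁵ × 28 × N²
N² = 10,468.5 / (31.304 × 10⁻⁵) = 33,441,413
N ≈ √33,441,413 ≈ 5,782.9

5780 RPM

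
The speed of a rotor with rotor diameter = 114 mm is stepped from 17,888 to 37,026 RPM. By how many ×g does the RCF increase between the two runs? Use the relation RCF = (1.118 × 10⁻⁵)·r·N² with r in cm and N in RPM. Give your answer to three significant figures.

r = 114 mm / 2 = 57 mm = 5.7 cm
RCF₁ = 1.118 × 10⁻⁵ × 5.7 × (17888)² = 1.118 × 10⁻⁵ × 5.7 × 319,980,544 ≈ 20,391.1 × g
RCF₂ = 1.118 × 10⁻⁵ × 5.7 × (37026)² = 1.118 × 10⁻⁵ × 5.7 × 1,370,924,676 ≈ 87,363.5 × g
Increase = 87,363.5 − 20,391.1 = 66,972.4

≈ 67000 ×g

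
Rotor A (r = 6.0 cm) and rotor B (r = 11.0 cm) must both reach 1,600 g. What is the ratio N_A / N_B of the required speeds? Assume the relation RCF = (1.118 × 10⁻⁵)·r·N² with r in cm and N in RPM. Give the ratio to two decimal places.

1.35

At fixed RCF, N ∝ 1/√r, so N_A/N_B = √(r_B/r_A) = √(11.0/6.0) = √1.833333 = 1.3540.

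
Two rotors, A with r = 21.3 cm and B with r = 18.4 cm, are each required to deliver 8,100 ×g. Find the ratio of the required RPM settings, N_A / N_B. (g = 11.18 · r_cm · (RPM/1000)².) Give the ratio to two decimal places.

0.93

At fixed RCF, N ∝ 1/√r, so N_A/N_B = √(r_B/r_A) = √(18.4/21.3) = √0.863850 = 0.9294.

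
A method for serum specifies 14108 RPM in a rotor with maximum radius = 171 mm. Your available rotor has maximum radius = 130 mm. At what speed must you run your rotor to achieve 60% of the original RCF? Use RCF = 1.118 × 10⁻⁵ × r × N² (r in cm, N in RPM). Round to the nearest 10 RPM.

12530 RPM

Original rotor: r = 171 mm = 17.1 cm
RCF_original = 1.118 × 10⁻⁵ × 17.1 × (14108)² = 1.118 × 10⁻⁵ × 17.1 × 199,035,664 ≈ 38,051.2 × g
Target RCF = 0.6 × 38,051.2 ≈ 22,830.7 × g
Your rotor: r = 130 mm = 13.0 cm
22,830.7 = 1.118 × 10⁻⁵ × 13 × N²
N² = 22,830.7 / (14.534 × 10⁻⁵) = 157,084,767
N ≈ √157,084,767 ≈ 12,533.3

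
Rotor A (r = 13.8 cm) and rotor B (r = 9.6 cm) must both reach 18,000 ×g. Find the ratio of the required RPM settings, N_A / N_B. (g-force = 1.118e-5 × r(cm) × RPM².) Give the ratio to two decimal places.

0.83

At fixed RCF, N ∝ 1/√r, so N_A/N_B = √(r_B/r_A) = √(9.6/13.8) = √0.695652 = 0.8341.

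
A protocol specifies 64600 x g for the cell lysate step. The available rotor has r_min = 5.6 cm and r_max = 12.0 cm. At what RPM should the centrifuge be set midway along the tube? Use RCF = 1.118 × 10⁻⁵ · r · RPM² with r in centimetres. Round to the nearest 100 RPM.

≈ 25600 RPM

r_avg = (5.6 + 12.0) / 2 = 8.8 cm
64,600 = 1.118 × 10⁻⁵ × 8.8 × N²
N² = 64,600 / (9.8384 × 10⁻⁵) = 656,610,831
N ≈ √656,610,831 ≈ 25,624.4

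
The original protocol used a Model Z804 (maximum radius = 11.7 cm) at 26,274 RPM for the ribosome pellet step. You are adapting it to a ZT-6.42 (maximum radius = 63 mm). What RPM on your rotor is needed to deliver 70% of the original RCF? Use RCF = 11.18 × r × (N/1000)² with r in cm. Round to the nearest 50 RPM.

≈ 29950 RPM

RCF_original = 11.18 × 11.7 × (26.274)² = 11.18 × 11.7 × 690.323076 ≈ 90,298.4 × g
Target RCF = 0.7 × 90,298.4 ≈ 63,208.9 × g
Your rotor: r = 63 mm = 6.3 cm
63,208.9 = 11.18 × 6.3 × (N/1000)²
(N/1000)² = 63,208.9 / 70.434 = 897.4203
N = 1000 × √897.4203 ≈ 29,957.0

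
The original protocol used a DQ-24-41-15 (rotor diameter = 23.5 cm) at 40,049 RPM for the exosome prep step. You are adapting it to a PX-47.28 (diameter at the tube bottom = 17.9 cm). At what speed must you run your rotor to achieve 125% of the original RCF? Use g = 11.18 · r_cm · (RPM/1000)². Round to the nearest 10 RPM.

51300 RPM

Original rotor: r = 23.5 / 2 = 11.75 cm
RCF_original = 11.18 × 11.75 × (40.049)² = 11.18 × 11.75 × 1,603.922401 ≈ 210,699.3 × g
Target RCF = 1.25 × 210,699.3 ≈ 263,374.1 × g
Your rotor: r = 17.9 / 2 = 8.95 cm
263,374.1 = 11.18 × 8.95 × (N/1000)²
(N/1000)² = 263,374.1 / 100.061 = 2632.135
N = 1000 × √2632.135 ≈ 51,304.3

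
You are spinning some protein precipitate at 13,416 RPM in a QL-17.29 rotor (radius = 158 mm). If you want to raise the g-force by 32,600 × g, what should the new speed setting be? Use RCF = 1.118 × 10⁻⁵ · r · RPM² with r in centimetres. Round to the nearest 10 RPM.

N₂ ≈ 19090 RPM

r = 158 mm = 15.8 cm
Current RCF = 1.118 × 10⁻⁵ × 15.8 × (13416)² = 1.118 × 10⁻⁵ × 15.8 × 179,989,056 ≈ 31,794 × g
Target RCF = 31,794 + 32,600 = 64,394 × g
N² = 64,394 / (17.6644 × 10⁻⁵) = 364,541,111
N ≈ √364,541,111 ≈ 19,093.0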